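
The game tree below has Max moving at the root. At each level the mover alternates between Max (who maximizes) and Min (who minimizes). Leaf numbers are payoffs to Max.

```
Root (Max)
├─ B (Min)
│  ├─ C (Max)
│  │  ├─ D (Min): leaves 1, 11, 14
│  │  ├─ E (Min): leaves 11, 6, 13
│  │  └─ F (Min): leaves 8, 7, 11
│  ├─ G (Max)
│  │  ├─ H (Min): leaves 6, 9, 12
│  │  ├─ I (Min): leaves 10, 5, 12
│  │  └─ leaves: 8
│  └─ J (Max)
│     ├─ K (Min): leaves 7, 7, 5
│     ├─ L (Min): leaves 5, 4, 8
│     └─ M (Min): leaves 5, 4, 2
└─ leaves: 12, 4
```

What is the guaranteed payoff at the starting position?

D (Min): min(1, 11, 14) = 1
E (Min): min(11, 6, 13) = 6
F (Min): min(8, 7, 11) = 7
C (Max): max(1, 6, 7) = 7
H (Min): min(6, 9, 12) = 6
I (Min): min(10, 5, 12) = 5
G (Max): max(6, 5, 8) = 8
K (Min): min(7, 7, 5) = 5
L (Min): min(5, 4, 8) = 4
M (Min): min(5, 4, 2) = 2
J (Max): max(5, 4, 2) = 5
B (Min): min(7, 8, 5) = 5
Root (Max): max(5, 12, 4) = 12

12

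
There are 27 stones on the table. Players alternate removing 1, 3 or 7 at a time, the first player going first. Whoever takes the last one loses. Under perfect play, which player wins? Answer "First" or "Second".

Second

Compute winning (W) and losing (L) positions by backward induction:
i:   0  1  2  3  4  5  6  7  8  9 10 11 12 13 14 15 16 17 18 19 20 21 22 23 24 25 26 27
     W  L  W  L  W  L  W  L  W  L  W  L  W  L  W  L  W  L  W  L  W  L  W  L  W  L  W  L
Position 27 is L, so the second player wins.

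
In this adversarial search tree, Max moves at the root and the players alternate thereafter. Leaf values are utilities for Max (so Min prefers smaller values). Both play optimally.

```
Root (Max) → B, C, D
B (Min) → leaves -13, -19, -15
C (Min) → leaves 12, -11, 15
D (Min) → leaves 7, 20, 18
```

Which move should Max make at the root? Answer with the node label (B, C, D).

D

B (Min): min(-13, -19, -15) = -19
C (Min): min(12, -11, 15) = -11
D (Min): min(7, 20, 18) = 7
Root (Max): max(-19, -11, 7) = 7
Max picks the child with the highest value: D (value 7).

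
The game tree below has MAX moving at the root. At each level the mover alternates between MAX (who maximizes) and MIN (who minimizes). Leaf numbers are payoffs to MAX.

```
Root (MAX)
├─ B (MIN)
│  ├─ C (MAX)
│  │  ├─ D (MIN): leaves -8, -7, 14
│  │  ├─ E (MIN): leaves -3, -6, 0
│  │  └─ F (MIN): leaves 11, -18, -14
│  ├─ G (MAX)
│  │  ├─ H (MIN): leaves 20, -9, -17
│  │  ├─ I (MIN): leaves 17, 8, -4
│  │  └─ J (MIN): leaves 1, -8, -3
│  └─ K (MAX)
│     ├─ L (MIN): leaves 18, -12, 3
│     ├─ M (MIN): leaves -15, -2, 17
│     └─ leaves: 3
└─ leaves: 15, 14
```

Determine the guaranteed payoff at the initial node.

15

D (MIN): min(-8, -7, 14) = -8
E (MIN): min(-3, -6, 0) = -6
F (MIN): min(11, -18, -14) = -18
C (MAX): max(-8, -6, -18) = -6
H (MIN): min(20, -9, -17) = -17
I (MIN): min(17, 8, -4) = -4
J (MIN): min(1, -8, -3) = -8
G (MAX): max(-17, -4, -8) = -4
L (MIN): min(18, -12, 3) = -12
M (MIN): min(-15, -2, 17) = -15
K (MAX): max(-12, -15, 3) = 3
B (MIN): min(-6, -4, 3) = -6
Root (MAX): max(-6, 15, 14) = 15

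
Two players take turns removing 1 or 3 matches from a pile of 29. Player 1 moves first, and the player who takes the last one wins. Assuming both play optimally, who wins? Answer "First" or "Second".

Positions where the player to move wins (W) vs loses (L):
i:   0  1  2  3  4  5  6  7  8  9 10 11 12 13 14 15 16 17 18 19 20 21 22 23 24 25 26 27 28 29
     L  W  L  W  L  W  L  W  L  W  L  W  L  W  L  W  L  W  L  W  L  W  L  W  L  W  L  W  L  W
Position 29 is W, so the first player wins.

First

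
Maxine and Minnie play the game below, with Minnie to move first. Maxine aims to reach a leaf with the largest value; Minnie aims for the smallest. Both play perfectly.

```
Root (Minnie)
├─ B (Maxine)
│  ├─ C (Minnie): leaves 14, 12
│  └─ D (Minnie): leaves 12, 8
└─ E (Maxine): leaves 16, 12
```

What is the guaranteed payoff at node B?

C: min(14, 12) = 12
D: min(12, 8) = 8
B: max(12, 8) = 12

12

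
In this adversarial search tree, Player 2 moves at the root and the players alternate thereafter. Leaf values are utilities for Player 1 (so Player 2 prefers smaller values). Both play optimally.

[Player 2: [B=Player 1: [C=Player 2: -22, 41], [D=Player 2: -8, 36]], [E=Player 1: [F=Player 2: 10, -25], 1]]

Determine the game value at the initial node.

C (Player 2): min(-22, 41) = -22
D (Player 2): min(-8, 36) = -8
B (Player 1): max(-22, -8) = -8
F (Player 2): min(10, -25) = -25
E (Player 1): max(-25, 1) = 1
Root (Player 2): min(-8, 1) = -8

-8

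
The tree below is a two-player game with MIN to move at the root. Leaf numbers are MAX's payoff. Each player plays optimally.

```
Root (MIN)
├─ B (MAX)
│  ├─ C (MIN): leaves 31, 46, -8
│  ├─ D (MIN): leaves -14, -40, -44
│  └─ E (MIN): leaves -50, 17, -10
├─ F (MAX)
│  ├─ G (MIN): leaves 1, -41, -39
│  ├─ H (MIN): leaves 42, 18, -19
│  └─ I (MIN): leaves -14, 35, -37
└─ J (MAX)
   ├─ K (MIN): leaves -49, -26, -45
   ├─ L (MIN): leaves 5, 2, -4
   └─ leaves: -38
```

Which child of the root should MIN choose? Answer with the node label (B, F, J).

C (MIN): min(31, 46, -8) = -8
D (MIN): min(-14, -40, -44) = -44
E (MIN): min(-50, 17, -10) = -50
B (MAX): max(-8, -44, -50) = -8
G (MIN): min(1, -41, -39) = -41
H (MIN): min(42, 18, -19) = -19
I (MIN): min(-14, 35, -37) = -37
F (MAX): max(-41, -19, -37) = -19
K (MIN): min(-49, -26, -45) = -49
L (MIN): min(5, 2, -4) = -4
J (MAX): max(-49, -4, -38) = -4
Root (MIN): min(-8, -19, -4) = -19
MIN picks the child with the lowest value: F (value -19).

F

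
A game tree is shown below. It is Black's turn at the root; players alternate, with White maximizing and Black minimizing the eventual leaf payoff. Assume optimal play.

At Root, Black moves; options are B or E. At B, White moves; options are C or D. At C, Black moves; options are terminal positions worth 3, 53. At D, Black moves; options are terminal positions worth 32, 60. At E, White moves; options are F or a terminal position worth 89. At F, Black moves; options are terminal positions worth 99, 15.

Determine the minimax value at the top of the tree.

32

C (Black): min(3, 53) = 3
D (Black): min(32, 60) = 32
B (White): max(3, 32) = 32
F (Black): min(99, 15) = 15
E (White): max(15, 89) = 89
Root (Black): min(32, 89) = 32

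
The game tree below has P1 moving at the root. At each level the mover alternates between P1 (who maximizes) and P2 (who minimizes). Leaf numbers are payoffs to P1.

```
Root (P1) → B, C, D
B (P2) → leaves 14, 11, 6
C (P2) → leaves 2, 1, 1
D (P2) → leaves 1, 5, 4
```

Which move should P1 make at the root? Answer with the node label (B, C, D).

B

B (P2): min(14, 11, 6) = 6
C (P2): min(2, 1, 1) = 1
D (P2): min(1, 5, 4) = 1
Root (P1): max(6, 1, 1) = 6
P1 picks the child with the highest value: B (value 6).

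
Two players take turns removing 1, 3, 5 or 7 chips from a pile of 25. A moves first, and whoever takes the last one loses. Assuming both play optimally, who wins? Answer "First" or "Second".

Second

i:   0  1  2  3  4  5  6  7  8  9 10 11 12 13 14 15 16 17 18 19 20 21 22 23 24 25
     W  L  W  L  W  L  W  L  W  L  W  L  W  L  W  L  W  L  W  L  W  L  W  L  W  L
Position 25 is L, so the second player wins.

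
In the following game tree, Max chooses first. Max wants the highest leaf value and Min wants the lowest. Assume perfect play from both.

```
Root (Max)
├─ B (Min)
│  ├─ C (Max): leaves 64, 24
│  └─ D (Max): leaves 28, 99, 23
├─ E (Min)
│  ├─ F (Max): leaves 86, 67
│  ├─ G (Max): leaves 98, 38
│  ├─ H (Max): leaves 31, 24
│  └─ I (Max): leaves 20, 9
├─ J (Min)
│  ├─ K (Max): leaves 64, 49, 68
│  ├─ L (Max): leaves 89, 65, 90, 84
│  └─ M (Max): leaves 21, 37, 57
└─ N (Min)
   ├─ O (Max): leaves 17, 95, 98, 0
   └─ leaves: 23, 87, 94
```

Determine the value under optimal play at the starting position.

C (Max): max(64, 24) = 64
D (Max): max(28, 99, 23) = 99
B (Min): min(64, 99) = 64
F (Max): max(86, 67) = 86
G (Max): max(98, 38) = 98
H (Max): max(31, 24) = 31
I (Max): max(20, 9) = 20
E (Min): min(86, 98, 31, 20) = 20
K (Max): max(64, 49, 68) = 68
L (Max): max(89, 65, 90, 84) = 90
M (Max): max(21, 37, 57) = 57
J (Min): min(68, 90, 57) = 57
O (Max): max(17, 95, 98, 0) = 98
N (Min): min(98, 23, 87, 94) = 23
Root (Max): max(64, 20, 57, 23) = 64

64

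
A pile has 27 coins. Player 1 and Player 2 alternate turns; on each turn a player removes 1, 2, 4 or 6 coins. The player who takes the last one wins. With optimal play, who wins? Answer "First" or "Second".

Second

Compute winning (W) and losing (L) positions by backward induction:
i:   0  1  2  3  4  5  6  7  8  9 10 11 12 13 14 15 16 17 18 19 20 21 22 23 24 25 26 27
     L  W  W  L  W  W  W  W  L  W  W  L  W  W  W  W  L  W  W  L  W  W  W  W  L  W  W  L
Position 27 is L, so the second player wins.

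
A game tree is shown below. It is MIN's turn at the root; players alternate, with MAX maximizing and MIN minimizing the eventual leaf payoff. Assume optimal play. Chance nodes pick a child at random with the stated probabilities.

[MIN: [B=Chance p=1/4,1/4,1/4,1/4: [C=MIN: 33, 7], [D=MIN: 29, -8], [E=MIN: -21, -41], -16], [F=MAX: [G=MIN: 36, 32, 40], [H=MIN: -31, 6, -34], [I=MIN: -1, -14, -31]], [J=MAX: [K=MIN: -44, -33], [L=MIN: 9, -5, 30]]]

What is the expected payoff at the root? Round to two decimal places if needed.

-14.5

C (MIN): min(33, 7) = 7
D (MIN): min(29, -8) = -8
E (MIN): min(-21, -41) = -41
B (Chance): 1/4·7 + 1/4·-8 + 1/4·-41 + 1/4·-16 = -14.5
G (MIN): min(36, 32, 40) = 32
H (MIN): min(-31, 6, -34) = -34
I (MIN): min(-1, -14, -31) = -31
F (MAX): max(32, -34, -31) = 32
K (MIN): min(-44, -33) = -44
L (MIN): min(9, -5, 30) = -5
J (MAX): max(-44, -5) = -5
Root (MIN): min(-14.5, 32, -5) = -14.5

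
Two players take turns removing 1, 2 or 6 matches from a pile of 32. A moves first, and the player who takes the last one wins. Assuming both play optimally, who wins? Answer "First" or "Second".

First

Compute winning (W) and losing (L) positions by backward induction:
i:   0  1  2  3  4  5  6  7  8  9 10 11 12 13 14 15 16 17 18 19 20 21 22 23 24 25 26 27 28 29 30 31 32
     L  W  W  L  W  W  W  L  W  W  L  W  W  W  L  W  W  L  W  W  W  L  W  W  L  W  W  W  L  W  W  L  W
Position 32 is W, so the first player wins.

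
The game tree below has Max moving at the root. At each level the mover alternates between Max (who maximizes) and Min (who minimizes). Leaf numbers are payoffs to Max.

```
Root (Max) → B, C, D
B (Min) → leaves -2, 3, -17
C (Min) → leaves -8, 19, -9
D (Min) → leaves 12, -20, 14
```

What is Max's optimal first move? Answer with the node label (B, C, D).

B (Min): min(-2, 3, -17) = -17
C (Min): min(-8, 19, -9) = -9
D (Min): min(12, -20, 14) = -20
Root (Max): max(-17, -9, -20) = -9
Max picks the child with the highest value: C (value -9).

C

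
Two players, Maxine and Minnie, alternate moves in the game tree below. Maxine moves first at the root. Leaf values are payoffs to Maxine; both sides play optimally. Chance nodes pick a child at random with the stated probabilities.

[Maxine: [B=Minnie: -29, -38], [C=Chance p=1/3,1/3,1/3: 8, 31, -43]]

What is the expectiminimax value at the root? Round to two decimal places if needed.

-1.33

B (Minnie): min(-29, -38) = -38
C (Chance): 1/3·8 + 1/3·31 + 1/3·-43 = -1.33
Root (Maxine): max(-38, -1.33) = -1.33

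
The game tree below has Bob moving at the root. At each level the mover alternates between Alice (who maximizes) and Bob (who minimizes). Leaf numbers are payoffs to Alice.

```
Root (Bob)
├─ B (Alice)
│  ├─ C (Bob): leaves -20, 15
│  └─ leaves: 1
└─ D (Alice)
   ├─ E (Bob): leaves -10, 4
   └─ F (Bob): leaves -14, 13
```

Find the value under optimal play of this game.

C (Bob): min(-20, 15) = -20
B (Alice): max(-20, 1) = 1
E (Bob): min(-10, 4) = -10
F (Bob): min(-14, 13) = -14
D (Alice): max(-10, -14) = -10
Root (Bob): min(1, -10) = -10

-10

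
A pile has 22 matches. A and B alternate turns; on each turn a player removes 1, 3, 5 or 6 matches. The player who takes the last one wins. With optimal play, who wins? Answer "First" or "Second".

Second

Compute winning (W) and losing (L) positions by backward induction:
i:   0  1  2  3  4  5  6  7  8  9 10 11 12 13 14 15 16 17 18 19 20 21 22
     L  W  L  W  L  W  W  W  W  W  W  L  W  L  W  L  W  W  W  W  W  W  L
Position 22 is L, so the second player wins.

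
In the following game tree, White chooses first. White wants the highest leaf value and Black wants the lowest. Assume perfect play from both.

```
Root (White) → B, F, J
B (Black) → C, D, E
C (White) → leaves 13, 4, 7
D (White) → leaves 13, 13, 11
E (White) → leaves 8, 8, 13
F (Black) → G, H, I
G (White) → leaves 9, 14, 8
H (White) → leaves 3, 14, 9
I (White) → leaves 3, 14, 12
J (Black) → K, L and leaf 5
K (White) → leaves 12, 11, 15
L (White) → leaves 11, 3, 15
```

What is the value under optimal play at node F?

14

G: max(9, 14, 8) = 14
H: max(3, 14, 9) = 14
I: max(3, 14, 12) = 14
F: min(14, 14, 14) = 14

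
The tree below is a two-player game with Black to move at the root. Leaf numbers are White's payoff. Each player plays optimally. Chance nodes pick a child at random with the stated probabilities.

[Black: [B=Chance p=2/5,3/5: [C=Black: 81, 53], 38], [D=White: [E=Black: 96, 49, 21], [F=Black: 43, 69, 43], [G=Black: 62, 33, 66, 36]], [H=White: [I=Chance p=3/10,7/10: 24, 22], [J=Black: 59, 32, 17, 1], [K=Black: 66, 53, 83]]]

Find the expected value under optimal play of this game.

43

C (Black): min(81, 53) = 53
B (Chance): 2/5·53 + 3/5·38 = 44
E (Black): min(96, 49, 21) = 21
F (Black): min(43, 69, 43) = 43
G (Black): min(62, 33, 66, 36) = 33
D (White): max(21, 43, 33) = 43
I (Chance): 3/10·24 + 7/10·22 = 22.6
J (Black): min(59, 32, 17, 1) = 1
K (Black): min(66, 53, 83) = 53
H (White): max(22.6, 1, 53) = 53
Root (Black): min(44, 43, 53) = 43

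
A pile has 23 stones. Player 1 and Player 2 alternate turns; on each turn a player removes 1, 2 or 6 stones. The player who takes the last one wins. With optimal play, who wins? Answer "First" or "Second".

First

Compute winning (W) and losing (L) positions by backward induction:
i:   0  1  2  3  4  5  6  7  8  9 10 11 12 13 14 15 16 17 18 19 20 21 22 23
     L  W  W  L  W  W  W  L  W  W  L  W  W  W  L  W  W  L  W  W  W  L  W  W
Position 23 is W, so the first player wins.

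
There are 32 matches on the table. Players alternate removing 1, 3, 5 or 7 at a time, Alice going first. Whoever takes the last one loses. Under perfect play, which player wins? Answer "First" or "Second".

Compute winning (W) and losing (L) positions by backward induction:
i:   0  1  2  3  4  5  6  7  8  9 10 11 12 13 14 15 16 17 18 19 20 21 22 23 24 25 26 27 28 29 30 31 32
     W  L  W  L  W  L  W  L  W  L  W  L  W  L  W  L  W  L  W  L  W  L  W  L  W  L  W  L  W  L  W  L  W
Position 32 is W, so the first player wins.

First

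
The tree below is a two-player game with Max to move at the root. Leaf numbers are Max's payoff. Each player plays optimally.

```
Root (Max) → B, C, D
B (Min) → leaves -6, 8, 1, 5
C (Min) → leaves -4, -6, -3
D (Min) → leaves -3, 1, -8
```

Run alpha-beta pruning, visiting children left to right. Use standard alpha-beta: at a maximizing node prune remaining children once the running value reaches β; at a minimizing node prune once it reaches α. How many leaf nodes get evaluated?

B [α=-∞,β=+∞]: v=-6
C [α=-6,β=+∞]: v=-6 after child 2 ≤ α → α-cutoff, skip 1
D [α=-6,β=+∞]: v=-8
Root [α=-∞,β=+∞]: v=-6
Leaves evaluated: 9 of 10.

9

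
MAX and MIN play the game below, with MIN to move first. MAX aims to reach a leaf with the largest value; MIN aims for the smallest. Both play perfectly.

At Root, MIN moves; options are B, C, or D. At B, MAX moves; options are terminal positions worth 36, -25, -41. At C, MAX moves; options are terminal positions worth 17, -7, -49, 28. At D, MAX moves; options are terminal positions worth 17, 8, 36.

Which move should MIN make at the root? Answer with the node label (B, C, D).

B (MAX): max(36, -25, -41) = 36
C (MAX): max(17, -7, -49, 28) = 28
D (MAX): max(17, 8, 36) = 36
Root (MIN): min(36, 28, 36) = 28
MIN picks the child with the lowest value: C (value 28).

C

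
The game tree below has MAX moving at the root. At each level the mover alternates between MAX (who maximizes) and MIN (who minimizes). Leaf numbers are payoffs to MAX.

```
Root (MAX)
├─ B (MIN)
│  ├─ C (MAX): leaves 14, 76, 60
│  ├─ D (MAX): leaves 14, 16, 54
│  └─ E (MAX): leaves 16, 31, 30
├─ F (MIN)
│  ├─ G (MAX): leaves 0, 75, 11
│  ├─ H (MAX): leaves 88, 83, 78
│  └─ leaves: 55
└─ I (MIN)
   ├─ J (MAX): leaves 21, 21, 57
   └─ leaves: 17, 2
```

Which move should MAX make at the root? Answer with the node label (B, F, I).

F

C (MAX): max(14, 76, 60) = 76
D (MAX): max(14, 16, 54) = 54
E (MAX): max(16, 31, 30) = 31
B (MIN): min(76, 54, 31) = 31
G (MAX): max(0, 75, 11) = 75
H (MAX): max(88, 83, 78) = 88
F (MIN): min(75, 88, 55) = 55
J (MAX): max(21, 21, 57) = 57
I (MIN): min(57, 17, 2) = 2
Root (MAX): max(31, 55, 2) = 55
MAX picks the child with the highest value: F (value 55).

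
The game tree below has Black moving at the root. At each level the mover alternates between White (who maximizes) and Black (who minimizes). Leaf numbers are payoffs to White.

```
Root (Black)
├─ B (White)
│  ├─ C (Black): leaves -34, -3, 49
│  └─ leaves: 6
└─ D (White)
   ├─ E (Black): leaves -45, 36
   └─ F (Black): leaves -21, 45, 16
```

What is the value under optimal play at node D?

E: min(-45, 36) = -45
F: min(-21, 45, 16) = -21
D: max(-45, -21) = -21

-21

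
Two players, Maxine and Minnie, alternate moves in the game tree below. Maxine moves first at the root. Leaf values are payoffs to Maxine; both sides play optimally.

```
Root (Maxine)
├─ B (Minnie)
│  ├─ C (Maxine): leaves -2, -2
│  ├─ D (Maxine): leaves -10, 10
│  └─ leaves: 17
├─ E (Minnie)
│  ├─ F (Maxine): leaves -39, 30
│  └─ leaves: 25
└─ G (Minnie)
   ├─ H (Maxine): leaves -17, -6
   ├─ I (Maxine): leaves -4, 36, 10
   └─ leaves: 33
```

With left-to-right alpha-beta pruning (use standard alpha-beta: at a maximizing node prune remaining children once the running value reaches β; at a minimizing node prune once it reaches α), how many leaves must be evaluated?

10

C [α=-∞,β=+∞]: v=-2
D [α=-∞,β=-2]: v=10
B [α=-∞,β=+∞]: v=-2
F [α=-2,β=+∞]: v=30
E [α=-2,β=+∞]: v=25
H [α=25,β=+∞]: v=-6
G [α=25,β=+∞]: v=-6 after child 1 ≤ α → α-cutoff, skip 2
Root [α=-∞,β=+∞]: v=25
Leaves evaluated: 10 of 14.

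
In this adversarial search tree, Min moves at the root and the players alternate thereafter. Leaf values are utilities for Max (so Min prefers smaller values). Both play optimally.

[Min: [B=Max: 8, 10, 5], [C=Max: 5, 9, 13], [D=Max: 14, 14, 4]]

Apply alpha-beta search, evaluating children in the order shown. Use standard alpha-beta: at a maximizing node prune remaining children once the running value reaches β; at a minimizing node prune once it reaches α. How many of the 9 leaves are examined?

7

B [α=-∞,β=+∞]: v=10
C [α=-∞,β=10]: v=13
D [α=-∞,β=10]: v=14 after child 1 ≥ β → β-cutoff, skip 2
Root [α=-∞,β=+∞]: v=10
Leaves evaluated: 7 of 9.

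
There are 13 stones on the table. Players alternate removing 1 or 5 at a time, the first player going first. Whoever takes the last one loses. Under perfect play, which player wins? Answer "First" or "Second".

Second

W/L table (W = player to move can force a win):
i:   0  1  2  3  4  5  6  7  8  9 10 11 12 13
     W  L  W  L  W  L  W  L  W  L  W  L  W  L
Position 13 is L, so the second player wins.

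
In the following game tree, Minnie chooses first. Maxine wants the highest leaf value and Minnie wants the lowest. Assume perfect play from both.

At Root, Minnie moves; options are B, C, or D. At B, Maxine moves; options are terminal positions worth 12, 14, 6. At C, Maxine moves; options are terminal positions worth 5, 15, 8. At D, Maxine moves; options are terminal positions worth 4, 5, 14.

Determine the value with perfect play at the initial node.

14

B (Maxine): max(12, 14, 6) = 14
C (Maxine): max(5, 15, 8) = 15
D (Maxine): max(4, 5, 14) = 14
Root (Minnie): min(14, 15, 14) = 14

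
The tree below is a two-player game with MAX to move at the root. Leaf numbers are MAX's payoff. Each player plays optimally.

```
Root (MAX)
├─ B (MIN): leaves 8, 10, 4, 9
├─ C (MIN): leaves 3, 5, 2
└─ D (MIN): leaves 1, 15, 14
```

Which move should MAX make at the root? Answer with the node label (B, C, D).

B (MIN): min(8, 10, 4, 9) = 4
C (MIN): min(3, 5, 2) = 2
D (MIN): min(1, 15, 14) = 1
Root (MAX): max(4, 2, 1) = 4
MAX picks the child with the highest value: B (value 4).

B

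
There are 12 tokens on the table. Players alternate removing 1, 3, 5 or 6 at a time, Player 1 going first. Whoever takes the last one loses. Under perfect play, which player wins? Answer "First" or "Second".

i:   0  1  2  3  4  5  6  7  8  9 10 11 12
     W  L  W  L  W  L  W  W  W  W  W  W  L
Position 12 is L, so the second player wins.

Second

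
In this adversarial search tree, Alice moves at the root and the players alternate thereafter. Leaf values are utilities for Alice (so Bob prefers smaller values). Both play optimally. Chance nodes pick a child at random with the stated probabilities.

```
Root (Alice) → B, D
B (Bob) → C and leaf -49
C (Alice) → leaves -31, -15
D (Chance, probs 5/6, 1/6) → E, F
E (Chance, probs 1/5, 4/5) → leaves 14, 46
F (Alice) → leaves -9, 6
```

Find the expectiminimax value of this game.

34

C (Alice): max(-31, -15) = -15
B (Bob): min(-15, -49) = -49
E (Chance): 1/5·14 + 4/5·46 = 39.6
F (Alice): max(-9, 6) = 6
D (Chance): 5/6·39.6 + 1/6·6 = 34
Root (Alice): max(-49, 34) = 34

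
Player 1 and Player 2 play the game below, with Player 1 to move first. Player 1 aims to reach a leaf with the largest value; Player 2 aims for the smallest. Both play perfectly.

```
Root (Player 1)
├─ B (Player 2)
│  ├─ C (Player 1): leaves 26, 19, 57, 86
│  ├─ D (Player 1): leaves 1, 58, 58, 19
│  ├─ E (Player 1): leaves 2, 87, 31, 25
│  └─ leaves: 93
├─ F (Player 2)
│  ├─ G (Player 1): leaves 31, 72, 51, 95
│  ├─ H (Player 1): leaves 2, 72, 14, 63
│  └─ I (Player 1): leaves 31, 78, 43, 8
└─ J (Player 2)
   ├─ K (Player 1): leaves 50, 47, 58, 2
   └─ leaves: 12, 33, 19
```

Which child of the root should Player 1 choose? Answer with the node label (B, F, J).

C (Player 1): max(26, 19, 57, 86) = 86
D (Player 1): max(1, 58, 58, 19) = 58
E (Player 1): max(2, 87, 31, 25) = 87
B (Player 2): min(86, 58, 87, 93) = 58
G (Player 1): max(31, 72, 51, 95) = 95
H (Player 1): max(2, 72, 14, 63) = 72
I (Player 1): max(31, 78, 43, 8) = 78
F (Player 2): min(95, 72, 78) = 72
K (Player 1): max(50, 47, 58, 2) = 58
J (Player 2): min(58, 12, 33, 19) = 12
Root (Player 1): max(58, 72, 12) = 72
Player 1 picks the child with the highest value: F (value 72).

F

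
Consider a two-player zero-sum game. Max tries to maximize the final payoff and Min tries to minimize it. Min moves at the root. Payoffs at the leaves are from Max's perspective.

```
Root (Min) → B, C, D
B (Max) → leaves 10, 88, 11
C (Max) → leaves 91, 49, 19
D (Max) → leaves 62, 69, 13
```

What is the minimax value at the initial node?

69

B (Max): max(10, 88, 11) = 88
C (Max): max(91, 49, 19) = 91
D (Max): max(62, 69, 13) = 69
Root (Min): min(88, 91, 69) = 69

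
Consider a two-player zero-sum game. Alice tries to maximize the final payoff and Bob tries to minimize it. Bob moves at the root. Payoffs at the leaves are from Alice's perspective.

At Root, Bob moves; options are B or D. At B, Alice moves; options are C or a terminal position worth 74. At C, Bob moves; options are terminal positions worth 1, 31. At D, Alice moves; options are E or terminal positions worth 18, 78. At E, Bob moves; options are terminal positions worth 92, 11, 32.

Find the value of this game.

C (Bob): min(1, 31) = 1
B (Alice): max(1, 74) = 74
E (Bob): min(92, 11, 32) = 11
D (Alice): max(11, 18, 78) = 78
Root (Bob): min(74, 78) = 74

74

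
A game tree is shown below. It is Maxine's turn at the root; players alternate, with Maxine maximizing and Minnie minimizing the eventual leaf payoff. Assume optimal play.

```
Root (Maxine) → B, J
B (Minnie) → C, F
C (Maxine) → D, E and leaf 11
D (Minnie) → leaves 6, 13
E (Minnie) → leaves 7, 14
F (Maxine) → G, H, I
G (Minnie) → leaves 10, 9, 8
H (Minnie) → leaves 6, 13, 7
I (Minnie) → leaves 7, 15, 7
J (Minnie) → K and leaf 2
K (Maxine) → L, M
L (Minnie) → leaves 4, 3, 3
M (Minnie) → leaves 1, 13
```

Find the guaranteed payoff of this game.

8

D (Minnie): min(6, 13) = 6
E (Minnie): min(7, 14) = 7
C (Maxine): max(6, 7, 11) = 11
G (Minnie): min(10, 9, 8) = 8
H (Minnie): min(6, 13, 7) = 6
I (Minnie): min(7, 15, 7) = 7
F (Maxine): max(8, 6, 7) = 8
B (Minnie): min(11, 8) = 8
L (Minnie): min(4, 3, 3) = 3
M (Minnie): min(1, 13) = 1
K (Maxine): max(3, 1) = 3
J (Minnie): min(3, 2) = 2
Root (Maxine): max(8, 2) = 8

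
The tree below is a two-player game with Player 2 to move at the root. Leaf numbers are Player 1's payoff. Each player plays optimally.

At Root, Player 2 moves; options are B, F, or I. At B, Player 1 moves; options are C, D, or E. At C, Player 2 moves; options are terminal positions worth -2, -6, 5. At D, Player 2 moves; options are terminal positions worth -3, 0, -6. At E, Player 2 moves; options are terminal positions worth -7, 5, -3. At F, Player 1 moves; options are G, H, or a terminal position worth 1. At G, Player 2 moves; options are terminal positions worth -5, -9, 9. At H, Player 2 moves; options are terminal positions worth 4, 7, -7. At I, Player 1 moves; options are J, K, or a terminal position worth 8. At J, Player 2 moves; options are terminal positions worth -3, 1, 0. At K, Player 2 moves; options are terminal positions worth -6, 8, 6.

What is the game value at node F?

1

G: min(-5, -9, 9) = -9
H: min(4, 7, -7) = -7
F: max(-9, -7, 1) = 1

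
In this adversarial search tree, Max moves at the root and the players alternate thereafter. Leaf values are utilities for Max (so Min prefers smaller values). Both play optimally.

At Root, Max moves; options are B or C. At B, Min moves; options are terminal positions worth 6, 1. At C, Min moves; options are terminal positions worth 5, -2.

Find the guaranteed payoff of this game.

1

B (Min): min(6, 1) = 1
C (Min): min(5, -2) = -2
Root (Max): max(1, -2) = 1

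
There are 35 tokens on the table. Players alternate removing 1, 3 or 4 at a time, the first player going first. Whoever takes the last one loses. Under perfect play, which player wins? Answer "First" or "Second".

First

i:   0  1  2  3  4  5  6  7  8  9 10 11 12 13 14 15 16 17 18 19 20 21 22 23 24 25 26 27 28 29 30 31 32 33 34 35
     W  L  W  L  W  W  W  W  L  W  L  W  W  W  W  L  W  L  W  W  W  W  L  W  L  W  W  W  W  L  W  L  W  W  W  W
Position 35 is W, so the first player wins.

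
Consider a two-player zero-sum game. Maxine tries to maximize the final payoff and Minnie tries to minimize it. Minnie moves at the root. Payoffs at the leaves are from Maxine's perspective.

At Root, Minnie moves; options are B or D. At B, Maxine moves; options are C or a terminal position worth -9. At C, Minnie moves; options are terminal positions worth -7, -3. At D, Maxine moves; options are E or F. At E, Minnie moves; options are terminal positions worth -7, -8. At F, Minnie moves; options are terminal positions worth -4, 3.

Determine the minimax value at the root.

C (Minnie): min(-7, -3) = -7
B (Maxine): max(-7, -9) = -7
E (Minnie): min(-7, -8) = -8
F (Minnie): min(-4, 3) = -4
D (Maxine): max(-8, -4) = -4
Root (Minnie): min(-7, -4) = -7

-7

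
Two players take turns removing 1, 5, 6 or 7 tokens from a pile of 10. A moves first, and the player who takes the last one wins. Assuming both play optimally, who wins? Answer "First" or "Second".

Positions where the player to move wins (W) vs loses (L):
i:   0  1  2  3  4  5  6  7  8  9 10
     L  W  L  W  L  W  W  W  W  W  W
Position 10 is W, so the first player wins.

First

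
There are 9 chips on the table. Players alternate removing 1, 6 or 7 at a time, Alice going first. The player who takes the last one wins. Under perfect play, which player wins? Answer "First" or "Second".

Mark each pile size as W (mover wins) or L (mover loses):
i:   0  1  2  3  4  5  6  7  8  9
     L  W  L  W  L  W  W  W  W  W
Position 9 is W, so the first player wins.

First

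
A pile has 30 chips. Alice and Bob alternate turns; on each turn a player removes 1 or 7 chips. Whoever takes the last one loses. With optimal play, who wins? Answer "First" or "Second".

First

Positions where the player to move wins (W) vs loses (L):
i:   0  1  2  3  4  5  6  7  8  9 10 11 12 13 14 15 16 17 18 19 20 21 22 23 24 25 26 27 28 29 30
     W  L  W  L  W  L  W  L  W  L  W  L  W  L  W  L  W  L  W  L  W  L  W  L  W  L  W  L  W  L  W
Position 30 is W, so the first player wins.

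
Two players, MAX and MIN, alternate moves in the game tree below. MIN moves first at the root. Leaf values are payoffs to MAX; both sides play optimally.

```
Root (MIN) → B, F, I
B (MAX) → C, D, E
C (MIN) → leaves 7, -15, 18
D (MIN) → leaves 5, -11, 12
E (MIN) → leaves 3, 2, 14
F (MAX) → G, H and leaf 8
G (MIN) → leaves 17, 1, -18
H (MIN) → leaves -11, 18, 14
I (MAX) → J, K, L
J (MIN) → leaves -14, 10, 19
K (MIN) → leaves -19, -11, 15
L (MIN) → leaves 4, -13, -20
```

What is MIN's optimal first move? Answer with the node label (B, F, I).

I

C (MIN): min(7, -15, 18) = -15
D (MIN): min(5, -11, 12) = -11
E (MIN): min(3, 2, 14) = 2
B (MAX): max(-15, -11, 2) = 2
G (MIN): min(17, 1, -18) = -18
H (MIN): min(-11, 18, 14) = -11
F (MAX): max(-18, -11, 8) = 8
J (MIN): min(-14, 10, 19) = -14
K (MIN): min(-19, -11, 15) = -19
L (MIN): min(4, -13, -20) = -20
I (MAX): max(-14, -19, -20) = -14
Root (MIN): min(2, 8, -14) = -14
MIN picks the child with the lowest value: I (value -14).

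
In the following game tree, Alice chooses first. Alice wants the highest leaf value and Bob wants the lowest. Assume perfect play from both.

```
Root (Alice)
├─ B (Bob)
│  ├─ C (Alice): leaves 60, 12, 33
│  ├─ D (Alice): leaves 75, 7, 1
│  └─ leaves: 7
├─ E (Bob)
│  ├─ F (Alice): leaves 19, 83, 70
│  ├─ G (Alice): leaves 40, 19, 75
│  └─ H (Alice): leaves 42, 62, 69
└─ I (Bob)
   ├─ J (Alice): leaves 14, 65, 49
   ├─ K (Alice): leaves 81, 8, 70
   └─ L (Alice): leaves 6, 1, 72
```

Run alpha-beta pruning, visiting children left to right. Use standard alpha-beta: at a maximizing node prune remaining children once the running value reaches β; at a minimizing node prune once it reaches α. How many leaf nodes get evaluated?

C [α=-∞,β=+∞]: v=60
D [α=-∞,β=60]: v=75 after child 1 ≥ β → β-cutoff, skip 2
B [α=-∞,β=+∞]: v=7
F [α=7,β=+∞]: v=83
G [α=7,β=83]: v=75
H [α=7,β=75]: v=69
E [α=7,β=+∞]: v=69
J [α=69,β=+∞]: v=65
I [α=69,β=+∞]: v=65 after child 1 ≤ α → α-cutoff, skip 2
Root [α=-∞,β=+∞]: v=69
Leaves evaluated: 17 of 25.

17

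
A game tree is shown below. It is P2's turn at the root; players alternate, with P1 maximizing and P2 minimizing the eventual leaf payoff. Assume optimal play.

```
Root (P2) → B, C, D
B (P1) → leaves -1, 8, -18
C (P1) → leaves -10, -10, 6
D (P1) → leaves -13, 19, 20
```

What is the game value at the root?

B (P1): max(-1, 8, -18) = 8
C (P1): max(-10, -10, 6) = 6
D (P1): max(-13, 19, 20) = 20
Root (P2): min(8, 6, 20) = 6

6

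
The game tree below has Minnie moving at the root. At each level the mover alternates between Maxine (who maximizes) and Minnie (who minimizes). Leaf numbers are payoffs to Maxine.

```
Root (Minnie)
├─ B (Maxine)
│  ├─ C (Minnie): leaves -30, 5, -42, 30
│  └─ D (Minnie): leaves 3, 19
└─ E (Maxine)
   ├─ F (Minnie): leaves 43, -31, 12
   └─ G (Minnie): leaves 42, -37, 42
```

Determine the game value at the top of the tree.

-31

C (Minnie): min(-30, 5, -42, 30) = -42
D (Minnie): min(3, 19) = 3
B (Maxine): max(-42, 3) = 3
F (Minnie): min(43, -31, 12) = -31
G (Minnie): min(42, -37, 42) = -37
E (Maxine): max(-31, -37) = -31
Root (Minnie): min(3, -31) = -31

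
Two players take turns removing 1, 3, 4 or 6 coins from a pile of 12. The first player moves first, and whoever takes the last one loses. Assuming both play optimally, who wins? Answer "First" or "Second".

First

i:   0  1  2  3  4  5  6  7  8  9 10 11 12
     W  L  W  L  W  W  W  W  L  W  L  W  W
Position 12 is W, so the first player wins.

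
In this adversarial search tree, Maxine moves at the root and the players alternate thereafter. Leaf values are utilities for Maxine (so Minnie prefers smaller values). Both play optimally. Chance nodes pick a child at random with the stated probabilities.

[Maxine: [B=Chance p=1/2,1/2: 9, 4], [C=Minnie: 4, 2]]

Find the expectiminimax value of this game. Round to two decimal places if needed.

B (Chance): 1/2·9 + 1/2·4 = 6.5
C (Minnie): min(4, 2) = 2
Root (Maxine): max(6.5, 2) = 6.5

6.5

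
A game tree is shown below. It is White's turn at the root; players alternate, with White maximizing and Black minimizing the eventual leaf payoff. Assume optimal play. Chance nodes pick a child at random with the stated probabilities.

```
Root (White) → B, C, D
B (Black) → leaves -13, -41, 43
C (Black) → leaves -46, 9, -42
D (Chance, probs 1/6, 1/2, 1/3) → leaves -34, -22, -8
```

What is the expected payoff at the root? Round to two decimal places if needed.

-19.33

B (Black): min(-13, -41, 43) = -41
C (Black): min(-46, 9, -42) = -46
D (Chance): 1/6·-34 + 1/2·-22 + 1/3·-8 = -19.33
Root (White): max(-41, -46, -19.33) = -19.33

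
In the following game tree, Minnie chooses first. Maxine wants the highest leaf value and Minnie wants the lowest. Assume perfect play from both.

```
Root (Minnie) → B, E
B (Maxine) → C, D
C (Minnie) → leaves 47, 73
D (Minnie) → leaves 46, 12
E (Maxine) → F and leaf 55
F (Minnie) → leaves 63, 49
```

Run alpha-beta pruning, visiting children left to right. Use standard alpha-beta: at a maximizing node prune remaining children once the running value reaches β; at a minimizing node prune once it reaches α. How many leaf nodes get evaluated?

5

C [α=-∞,β=+∞]: v=47
D [α=47,β=+∞]: v=46 after child 1 ≤ α → α-cutoff, skip 1
B [α=-∞,β=+∞]: v=47
F [α=-∞,β=47]: v=49
E [α=-∞,β=47]: v=49 after child 1 ≥ β → β-cutoff, skip 1
Root [α=-∞,β=+∞]: v=47
Leaves evaluated: 5 of 7.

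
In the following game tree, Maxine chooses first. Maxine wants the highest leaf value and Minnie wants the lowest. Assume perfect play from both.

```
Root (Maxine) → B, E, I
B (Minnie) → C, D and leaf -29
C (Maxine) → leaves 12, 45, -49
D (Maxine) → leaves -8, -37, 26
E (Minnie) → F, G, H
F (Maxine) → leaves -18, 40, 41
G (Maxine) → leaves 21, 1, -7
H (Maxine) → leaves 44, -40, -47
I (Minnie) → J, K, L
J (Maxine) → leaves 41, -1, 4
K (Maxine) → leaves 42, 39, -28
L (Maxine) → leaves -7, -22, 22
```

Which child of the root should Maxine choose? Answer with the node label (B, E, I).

C (Maxine): max(12, 45, -49) = 45
D (Maxine): max(-8, -37, 26) = 26
B (Minnie): min(45, 26, -29) = -29
F (Maxine): max(-18, 40, 41) = 41
G (Maxine): max(21, 1, -7) = 21
H (Maxine): max(44, -40, -47) = 44
E (Minnie): min(41, 21, 44) = 21
J (Maxine): max(41, -1, 4) = 41
K (Maxine): max(42, 39, -28) = 42
L (Maxine): max(-7, -22, 22) = 22
I (Minnie): min(41, 42, 22) = 22
Root (Maxine): max(-29, 21, 22) = 22
Maxine picks the child with the highest value: I (value 22).

I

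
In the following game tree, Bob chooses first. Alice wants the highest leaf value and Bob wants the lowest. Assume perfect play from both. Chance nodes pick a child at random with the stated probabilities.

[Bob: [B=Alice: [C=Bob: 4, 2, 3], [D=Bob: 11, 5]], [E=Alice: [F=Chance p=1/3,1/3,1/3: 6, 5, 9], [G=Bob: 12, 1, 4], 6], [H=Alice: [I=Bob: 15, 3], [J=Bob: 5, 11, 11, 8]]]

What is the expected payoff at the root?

C (Bob): min(4, 2, 3) = 2
D (Bob): min(11, 5) = 5
B (Alice): max(2, 5) = 5
F (Chance): 1/3·6 + 1/3·5 + 1/3·9 = 6.67
G (Bob): min(12, 1, 4) = 1
E (Alice): max(6.67, 1, 6) = 6.67
I (Bob): min(15, 3) = 3
J (Bob): min(5, 11, 11, 8) = 5
H (Alice): max(3, 5) = 5
Root (Bob): min(5, 6.67, 5) = 5

5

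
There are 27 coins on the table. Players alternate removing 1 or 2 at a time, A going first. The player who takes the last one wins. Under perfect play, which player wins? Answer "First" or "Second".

Mark each pile size as W (mover wins) or L (mover loses):
i:   0  1  2  3  4  5  6  7  8  9 10 11 12 13 14 15 16 17 18 19 20 21 22 23 24 25 26 27
     L  W  W  L  W  W  L  W  W  L  W  W  L  W  W  L  W  W  L  W  W  L  W  W  L  W  W  L
Position 27 is L, so the second player wins.

Second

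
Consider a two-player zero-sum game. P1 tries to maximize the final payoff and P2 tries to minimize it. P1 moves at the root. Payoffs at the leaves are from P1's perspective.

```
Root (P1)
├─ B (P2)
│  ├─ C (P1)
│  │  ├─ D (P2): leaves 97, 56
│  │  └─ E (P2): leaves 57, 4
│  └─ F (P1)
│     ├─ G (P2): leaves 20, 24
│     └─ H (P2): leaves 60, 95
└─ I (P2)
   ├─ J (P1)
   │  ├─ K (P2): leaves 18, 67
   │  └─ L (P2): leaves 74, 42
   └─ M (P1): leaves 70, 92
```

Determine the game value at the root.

D (P2): min(97, 56) = 56
E (P2): min(57, 4) = 4
C (P1): max(56, 4) = 56
G (P2): min(20, 24) = 20
H (P2): min(60, 95) = 60
F (P1): max(20, 60) = 60
B (P2): min(56, 60) = 56
K (P2): min(18, 67) = 18
L (P2): min(74, 42) = 42
J (P1): max(18, 42) = 42
M (P1): max(70, 92) = 92
I (P2): min(42, 92) = 42
Root (P1): max(56, 42) = 56

56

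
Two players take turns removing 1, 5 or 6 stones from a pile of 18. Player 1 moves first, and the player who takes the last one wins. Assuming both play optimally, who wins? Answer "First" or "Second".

W/L table (W = player to move can force a win):
i:   0  1  2  3  4  5  6  7  8  9 10 11 12 13 14 15 16 17 18
     L  W  L  W  L  W  W  W  W  W  W  L  W  L  W  L  W  W  W
Position 18 is W, so the first player wins.

First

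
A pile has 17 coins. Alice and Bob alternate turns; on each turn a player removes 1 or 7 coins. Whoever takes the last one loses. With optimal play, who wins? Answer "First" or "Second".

Second

i:   0  1  2  3  4  5  6  7  8  9 10 11 12 13 14 15 16 17
     W  L  W  L  W  L  W  L  W  L  W  L  W  L  W  L  W  L
Position 17 is L, so the second player wins.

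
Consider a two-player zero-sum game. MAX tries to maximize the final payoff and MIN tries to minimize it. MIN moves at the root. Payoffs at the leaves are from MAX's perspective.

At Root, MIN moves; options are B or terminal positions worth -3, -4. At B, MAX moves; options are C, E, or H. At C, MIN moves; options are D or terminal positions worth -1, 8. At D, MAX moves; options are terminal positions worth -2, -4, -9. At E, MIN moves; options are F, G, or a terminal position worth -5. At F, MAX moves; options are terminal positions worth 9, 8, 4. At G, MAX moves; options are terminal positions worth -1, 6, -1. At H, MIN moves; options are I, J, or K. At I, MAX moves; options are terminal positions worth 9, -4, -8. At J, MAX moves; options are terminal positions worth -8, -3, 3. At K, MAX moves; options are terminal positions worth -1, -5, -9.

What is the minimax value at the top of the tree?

D (MAX): max(-2, -4, -9) = -2
C (MIN): min(-2, -1, 8) = -2
F (MAX): max(9, 8, 4) = 9
G (MAX): max(-1, 6, -1) = 6
E (MIN): min(9, 6, -5) = -5
I (MAX): max(9, -4, -8) = 9
J (MAX): max(-8, -3, 3) = 3
K (MAX): max(-1, -5, -9) = -1
H (MIN): min(9, 3, -1) = -1
B (MAX): max(-2, -5, -1) = -1
Root (MIN): min(-1, -3, -4) = -4

-4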